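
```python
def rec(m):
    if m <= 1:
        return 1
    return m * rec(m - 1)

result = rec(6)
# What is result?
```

rec(6) = 6 * 5 * 4 * 3 * 2 * 1 = 720

Answer: 720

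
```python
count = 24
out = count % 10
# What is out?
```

Trace:
`count = 24` → count = 24
`out = count % 10` → out = 4
So out = 4

Answer: 4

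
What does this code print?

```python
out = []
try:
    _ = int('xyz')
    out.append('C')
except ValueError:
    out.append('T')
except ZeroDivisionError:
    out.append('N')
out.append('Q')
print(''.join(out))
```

Execution trace: 'T' (except ValueError) → 'Q' (after the try/except). Output: TQ

Answer: TQ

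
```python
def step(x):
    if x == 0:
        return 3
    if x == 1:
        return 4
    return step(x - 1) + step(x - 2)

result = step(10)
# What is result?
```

Build up from base cases: step(0)=3, step(1)=4, step(2)=7, step(3)=11, step(4)=18, step(5)=29, step(6)=47, ..., step(10)=322

Answer: 322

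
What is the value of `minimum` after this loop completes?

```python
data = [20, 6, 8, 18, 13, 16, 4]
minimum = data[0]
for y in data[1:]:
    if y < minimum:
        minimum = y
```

Minimum of [20, 6, 8, 18, 13, 16, 4]
`minimum` takes the values: 20 → 6 → 4

Answer: 4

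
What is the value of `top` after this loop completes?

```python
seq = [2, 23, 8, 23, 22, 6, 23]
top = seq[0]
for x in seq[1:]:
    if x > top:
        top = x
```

Maximum of [2, 23, 8, 23, 22, 6, 23]
`top` takes the values: 2 → 23

Answer: 23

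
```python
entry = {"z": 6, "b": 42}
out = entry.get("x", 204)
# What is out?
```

Trace:
`entry = {"z": 6, "b": 42}` → entry = {'z': 6, 'b': 42}
`out = entry.get("x", 204)` → out = 204
So out = 204

Answer: 204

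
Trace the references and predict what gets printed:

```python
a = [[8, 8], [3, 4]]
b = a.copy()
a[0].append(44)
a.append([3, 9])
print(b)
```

Key concept: shallow copy with nested lists.
Step by step:
`a = [[8, 8], [3, 4]]` → a = [[8, 8], [3, 4]]
`b = a.copy()` → b = [[8, 8], [3, 4]]
`a[0].append(44)` → a = [[8, 8, 44], [3, 4]]; b = [[8, 8, 44], [3, 4]]
`a.append([3, 9])` → a = [[8, 8, 44], [3, 4], [3, 9]]
`print(b)` → prints [[8, 8, 44], [3, 4]]

Answer: [[8, 8, 44], [3, 4]]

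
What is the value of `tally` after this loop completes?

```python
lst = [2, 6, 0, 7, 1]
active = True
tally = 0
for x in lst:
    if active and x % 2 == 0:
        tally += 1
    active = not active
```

Count even values at even positions
`tally` takes the values: 0 → 1 → 2

Answer: 2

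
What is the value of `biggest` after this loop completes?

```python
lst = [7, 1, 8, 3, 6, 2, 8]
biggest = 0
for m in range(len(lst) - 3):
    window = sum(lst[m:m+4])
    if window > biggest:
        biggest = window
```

Max sum of 4-element window in [7, 1, 8, 3, 6, 2, 8]
`biggest` takes the values: 0 → 19

Answer: 19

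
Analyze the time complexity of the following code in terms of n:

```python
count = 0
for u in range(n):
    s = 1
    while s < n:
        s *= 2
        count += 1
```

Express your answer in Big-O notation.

Each loop level contributes: n × log n. Multiplying the contributions gives O(n log n).

Answer: O(n log n)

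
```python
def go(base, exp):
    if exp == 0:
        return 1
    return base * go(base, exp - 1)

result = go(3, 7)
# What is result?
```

go(3, 7) = 3 * 3 * 3 * 3 * 3 * 3 * 3 = 2187

Answer: 2187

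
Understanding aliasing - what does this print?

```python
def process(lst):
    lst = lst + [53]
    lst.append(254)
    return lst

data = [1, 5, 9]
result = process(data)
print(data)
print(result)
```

Key concept: rebinding parameter vs mutation.
Step by step:
`data = [1, 5, 9]` → data = [1, 5, 9]
`result = process(data)` → result = [1, 5, 9, 53, 254]
`print(data)` → prints [1, 5, 9]
`print(result)` → prints [1, 5, 9, 53, 254]

Answer:
[1, 5, 9]
[1, 5, 9, 53, 254]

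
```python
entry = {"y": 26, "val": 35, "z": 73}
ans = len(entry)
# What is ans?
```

Trace:
`entry = {"y": 26, "val": 35, "z": 73}` → entry = {'y': 26, 'val': 35, 'z': 73}
`ans = len(entry)` → ans = 3
So ans = 3

Answer: 3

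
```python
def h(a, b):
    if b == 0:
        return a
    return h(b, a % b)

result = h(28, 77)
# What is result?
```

h(28, 77) -> h(77, 28) -> h(28, 21) -> h(21, 7) -> h(7, 0) -> 7

Answer: 7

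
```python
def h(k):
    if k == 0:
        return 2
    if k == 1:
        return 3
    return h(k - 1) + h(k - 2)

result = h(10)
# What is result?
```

Build up from base cases: h(0)=2, h(1)=3, h(2)=5, h(3)=8, h(4)=13, h(5)=21, h(6)=34, ..., h(10)=233

Answer: 233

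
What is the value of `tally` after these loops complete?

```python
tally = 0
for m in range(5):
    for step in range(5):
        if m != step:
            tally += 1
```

5² - 5 (exclude diagonal)
`tally` takes the values: 0 → 1 → 2 → 3 → 4 → 5 → 6 → 7 → 8 → 9 → 10 → 11 → 12 → 13 → 14 → 15 → 16 → 17 → 18 → 19 → 20

Answer: 20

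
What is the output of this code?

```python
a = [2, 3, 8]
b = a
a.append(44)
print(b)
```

Key concept: basic list aliasing.
Step by step:
`a = [2, 3, 8]` → a = [2, 3, 8]
`b = a` → b = [2, 3, 8] (same object as a)
`a.append(44)` → a = [2, 3, 8, 44] (same object as b); b = [2, 3, 8, 44] (same object as a)
`print(b)` → prints [2, 3, 8, 44]

Answer: [2, 3, 8, 44]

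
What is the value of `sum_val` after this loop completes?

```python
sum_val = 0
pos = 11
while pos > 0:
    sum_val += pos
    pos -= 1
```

Sum 11 down to 1
`sum_val` takes the values: 0 → 11 → 21 → 30 → 38 → 45 → 51 → 56 → 60 → 63 → 65 → 66

Answer: 66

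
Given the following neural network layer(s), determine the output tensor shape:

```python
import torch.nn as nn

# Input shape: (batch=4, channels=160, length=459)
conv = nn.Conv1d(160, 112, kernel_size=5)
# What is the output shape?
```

Input: (4, 160, 459) -> Output: (4, 112, 455)

Answer: (4, 112, 455)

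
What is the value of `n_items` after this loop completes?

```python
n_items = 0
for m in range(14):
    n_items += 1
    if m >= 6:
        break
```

Loop breaks when m reaches 6, n_items is 7
`n_items` takes the values: 0 → 1 → 2 → 3 → 4 → 5 → 6 → 7

Answer: 7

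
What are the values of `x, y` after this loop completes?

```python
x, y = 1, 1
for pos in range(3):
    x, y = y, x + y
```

Fibonacci: after 3 iterations
`x, y` takes the values: (1, 1) → (1, 2) → (2, 3) → (3, 5)

Answer: 3, 5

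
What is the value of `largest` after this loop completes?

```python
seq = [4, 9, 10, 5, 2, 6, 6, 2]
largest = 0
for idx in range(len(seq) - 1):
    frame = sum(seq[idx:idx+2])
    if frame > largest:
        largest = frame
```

Max sum of 2-element window in [4, 9, 10, 5, 2, 6, 6, 2]
`largest` takes the values: 0 → 13 → 19

Answer: 19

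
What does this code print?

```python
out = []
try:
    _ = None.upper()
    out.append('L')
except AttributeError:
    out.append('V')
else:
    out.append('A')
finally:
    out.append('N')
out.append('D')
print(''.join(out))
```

Execution trace: 'V' (except AttributeError) → 'N' (finally) → 'D' (after the try/except). Output: VND

Answer: VND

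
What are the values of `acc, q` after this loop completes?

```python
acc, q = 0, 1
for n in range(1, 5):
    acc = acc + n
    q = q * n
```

Sum and factorial of 1 to 4
`acc, q` takes the values: (0, 1) → (1, 1) → (3, 1) → (3, 2) → (6, 2) → (6, 6) → (10, 6) → (10, 24)

Answer: 10, 24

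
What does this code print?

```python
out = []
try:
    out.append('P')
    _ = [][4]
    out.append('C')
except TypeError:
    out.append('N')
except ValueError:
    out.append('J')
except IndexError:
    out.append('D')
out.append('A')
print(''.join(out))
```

Execution trace: 'P' (try body) → 'D' (except IndexError) → 'A' (after the try/except). Output: PDA

Answer: PDA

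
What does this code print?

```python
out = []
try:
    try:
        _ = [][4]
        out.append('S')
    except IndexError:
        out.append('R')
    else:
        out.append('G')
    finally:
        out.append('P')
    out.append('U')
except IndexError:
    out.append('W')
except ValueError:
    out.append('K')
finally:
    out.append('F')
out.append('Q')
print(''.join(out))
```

Execution trace: 'R' (inner except IndexError) → 'P' (inner finally) → 'U' (try body, no exception) → 'F' (finally) → 'Q' (after the try/except). Output: RPUFQ

Answer: RPUFQ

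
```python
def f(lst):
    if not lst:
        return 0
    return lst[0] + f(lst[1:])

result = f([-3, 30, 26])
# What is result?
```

(-3) + 30 + 26 + 0 = 53

Answer: 53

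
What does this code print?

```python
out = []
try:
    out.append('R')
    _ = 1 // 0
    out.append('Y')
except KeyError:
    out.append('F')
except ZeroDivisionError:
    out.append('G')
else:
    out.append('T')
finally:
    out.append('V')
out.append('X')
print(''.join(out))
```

Execution trace: 'R' (try body) → 'G' (except ZeroDivisionError) → 'V' (finally) → 'X' (after the try/except). Output: RGVX

Answer: RGVX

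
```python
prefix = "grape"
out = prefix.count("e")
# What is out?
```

Trace:
`prefix = "grape"` → prefix = 'grape'
`out = prefix.count("e")` → out = 1
So out = 1

Answer: 1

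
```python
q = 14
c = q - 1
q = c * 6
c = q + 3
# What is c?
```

Trace:
`q = 14` → q = 14
`c = q - 1` → c = 13
`q = c * 6` → q = 78
`c = q + 3` → c = 81
So c = 81

Answer: 81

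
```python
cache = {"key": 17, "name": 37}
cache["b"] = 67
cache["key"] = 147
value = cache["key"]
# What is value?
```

Trace:
`cache = {"key": 17, "name": 37}` → cache = {'key': 17, 'name': 37}
`cache["b"] = 67` → cache = {'key': 17, 'name': 37, 'b': 67}
`cache["key"] = 147` → cache = {'key': 147, 'name': 37, 'b': 67}
`value = cache["key"]` → value = 147
So value = 147

Answer: 147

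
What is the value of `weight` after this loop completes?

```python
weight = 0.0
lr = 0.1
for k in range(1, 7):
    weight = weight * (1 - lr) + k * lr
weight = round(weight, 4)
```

Moving average with lr=0.1
`weight` takes the values: 0.0 → 0.1 → 0.29 → 0.561 → 0.9049 → 1.31441 → 1.782969 → 1.783

Answer: 1.783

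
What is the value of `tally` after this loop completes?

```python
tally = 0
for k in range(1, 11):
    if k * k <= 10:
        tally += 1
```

Count numbers where k² ≤ 10
`tally` takes the values: 0 → 1 → 2 → 3

Answer: 3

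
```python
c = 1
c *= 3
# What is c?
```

Trace:
`c = 1` → c = 1
`c *= 3` → c = 3
So c = 3

Answer: 3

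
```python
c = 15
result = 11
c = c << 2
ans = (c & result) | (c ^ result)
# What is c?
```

Trace:
`c = 15` → c = 15
`result = 11` → result = 11
`c = c << 2` → c = 60
`ans = (c & result) | (c ^ result)` → ans = 63
So c = 60

Answer: 60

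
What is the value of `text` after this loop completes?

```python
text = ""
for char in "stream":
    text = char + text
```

Reverse 'stream'
`text` takes the values: "" → "s" → "ts" → "rts" → "erts" → "aerts" → "maerts"

Answer: "maerts"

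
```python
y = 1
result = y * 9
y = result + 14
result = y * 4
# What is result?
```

Trace:
`y = 1` → y = 1
`result = y * 9` → result = 9
`y = result + 14` → y = 23
`result = y * 4` → result = 92
So result = 92

Answer: 92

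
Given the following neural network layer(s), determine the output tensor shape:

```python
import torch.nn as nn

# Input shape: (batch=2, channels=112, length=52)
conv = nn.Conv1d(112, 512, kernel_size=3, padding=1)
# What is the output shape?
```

Input: (2, 112, 52) -> Output: (2, 512, 52)

Answer: (2, 512, 52)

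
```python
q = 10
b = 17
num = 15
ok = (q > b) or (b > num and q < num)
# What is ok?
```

Trace:
`q = 10` → q = 10
`b = 17` → b = 17
`num = 15` → num = 15
`ok = (q > b) or (b > num and q < num)` → ok = True
So ok = True

Answer: True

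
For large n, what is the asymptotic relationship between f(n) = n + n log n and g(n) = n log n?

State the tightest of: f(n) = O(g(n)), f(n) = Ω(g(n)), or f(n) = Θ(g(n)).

n + n log n vs n log n: f(n) = Θ(g(n)) — they are asymptotically equivalent (the n term is dominated).

Answer: f(n) = Θ(g(n)) — they are asymptotically equivalent (the n term is dominated).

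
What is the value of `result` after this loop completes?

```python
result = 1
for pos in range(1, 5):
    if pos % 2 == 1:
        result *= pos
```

Product of odd numbers 1 to 4
`result` takes the values: 1 → 3

Answer: 3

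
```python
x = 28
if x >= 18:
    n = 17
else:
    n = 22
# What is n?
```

Trace:
`x = 28` → x = 28
`if x >= 18: ...` → x >= 18 is True → n = 17
So n = 17

Answer: 17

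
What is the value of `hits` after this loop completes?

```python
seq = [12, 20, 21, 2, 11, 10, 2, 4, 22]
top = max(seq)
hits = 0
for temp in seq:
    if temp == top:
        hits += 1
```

Count of max value 22 in [12, 20, 21, 2, 11, 10, 2, 4, 22]
`hits` takes the values: 0 → 1

Answer: 1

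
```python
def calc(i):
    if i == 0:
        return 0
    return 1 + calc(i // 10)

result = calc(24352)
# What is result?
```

Count of digits of 24352: 5

Answer: 5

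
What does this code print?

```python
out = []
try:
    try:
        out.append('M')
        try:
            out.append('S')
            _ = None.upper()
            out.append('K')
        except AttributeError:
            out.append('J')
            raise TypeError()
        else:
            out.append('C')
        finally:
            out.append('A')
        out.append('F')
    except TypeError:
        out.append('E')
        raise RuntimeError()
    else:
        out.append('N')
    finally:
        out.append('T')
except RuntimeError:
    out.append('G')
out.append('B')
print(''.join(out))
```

Execution trace: 'M' (try body) → 'S' (inner try body) → 'J' (inner except AttributeError) → 'A' (inner finally) → 'E' (except TypeError) → 'T' (finally) → 'G' (outer except RuntimeError) → 'B' (after the try/except). Output: MSJAETGB

Answer: MSJAETGB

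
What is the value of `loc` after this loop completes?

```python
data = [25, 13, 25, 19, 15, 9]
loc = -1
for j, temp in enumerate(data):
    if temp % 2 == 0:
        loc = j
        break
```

First even number index in [25, 13, 25, 19, 15, 9]
`loc` takes the values: -1

Answer: -1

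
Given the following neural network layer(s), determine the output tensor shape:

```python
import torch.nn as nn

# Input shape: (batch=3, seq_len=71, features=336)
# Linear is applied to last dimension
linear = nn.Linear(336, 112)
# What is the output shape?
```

Input: (3, 71, 336) -> Output: (3, 71, 112)

Answer: (3, 71, 112)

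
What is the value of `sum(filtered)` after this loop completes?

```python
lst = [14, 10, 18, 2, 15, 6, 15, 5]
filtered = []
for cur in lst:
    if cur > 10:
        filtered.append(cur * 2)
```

Sum of doubled values > 10
`filtered` takes the values: [] → [28] → [28, 36] → [28, 36, 30] → [28, 36, 30, 30]
So `sum(filtered)` = 124

Answer: 124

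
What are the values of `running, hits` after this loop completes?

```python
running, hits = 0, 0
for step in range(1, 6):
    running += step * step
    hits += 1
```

Sum of squares and count
`running, hits` takes the values: (0, 0) → (1, 0) → (1, 1) → (5, 1) → (5, 2) → (14, 2) → (14, 3) → (30, 3) → (30, 4) → (55, 4) → (55, 5)

Answer: 55, 5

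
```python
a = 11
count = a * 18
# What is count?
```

Trace:
`a = 11` → a = 11
`count = a * 18` → count = 198
So count = 198

Answer: 198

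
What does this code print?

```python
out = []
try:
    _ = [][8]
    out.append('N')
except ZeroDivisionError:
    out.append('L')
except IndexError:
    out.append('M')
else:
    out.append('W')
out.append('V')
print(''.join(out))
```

Execution trace: 'M' (except IndexError) → 'V' (after the try/except). Output: MV

Answer: MV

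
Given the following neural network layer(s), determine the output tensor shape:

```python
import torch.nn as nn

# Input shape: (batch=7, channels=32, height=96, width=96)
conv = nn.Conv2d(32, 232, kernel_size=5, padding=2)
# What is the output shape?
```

Input: (7, 32, 96, 96) -> Output: (7, 232, 96, 96)

Answer: (7, 232, 96, 96)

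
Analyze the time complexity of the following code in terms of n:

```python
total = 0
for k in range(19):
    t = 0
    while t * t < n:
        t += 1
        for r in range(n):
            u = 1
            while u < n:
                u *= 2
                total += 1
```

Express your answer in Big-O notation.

Each loop level contributes: 1 × √n × n × log n. Multiplying the contributions gives O(n√n log n).

Answer: O(n√n log n)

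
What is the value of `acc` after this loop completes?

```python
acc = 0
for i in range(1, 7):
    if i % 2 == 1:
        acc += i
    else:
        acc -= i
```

Add odd, subtract even
`acc` takes the values: 0 → 1 → -1 → 2 → -2 → 3 → -3

Answer: -3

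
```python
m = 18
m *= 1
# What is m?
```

Trace:
`m = 18` → m = 18
`m *= 1` → m = 18
So m = 18

Answer: 18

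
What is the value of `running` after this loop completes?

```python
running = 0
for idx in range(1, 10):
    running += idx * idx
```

Sum of squares 1² to 9² = 285
`running` takes the values: 0 → 1 → 5 → 14 → 30 → 55 → 91 → 140 → 204 → 285

Answer: 285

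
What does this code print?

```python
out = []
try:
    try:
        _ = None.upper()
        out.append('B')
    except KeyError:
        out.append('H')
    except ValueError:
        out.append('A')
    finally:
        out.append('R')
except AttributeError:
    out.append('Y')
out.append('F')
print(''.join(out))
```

Execution trace: 'R' (inner finally) → 'Y' (outer except AttributeError) → 'F' (after the try/except). Output: RYF

Answer: RYF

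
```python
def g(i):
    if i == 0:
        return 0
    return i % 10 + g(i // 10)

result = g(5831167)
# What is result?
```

Sum of digits of 5831167: 7 + 6 + 1 + 1 + 3 + 8 + 5 = 31

Answer: 31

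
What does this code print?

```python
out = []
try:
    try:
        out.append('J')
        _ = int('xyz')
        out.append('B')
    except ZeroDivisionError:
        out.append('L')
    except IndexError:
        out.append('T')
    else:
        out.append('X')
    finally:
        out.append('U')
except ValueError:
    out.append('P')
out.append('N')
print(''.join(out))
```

Execution trace: 'J' (try body) → 'U' (finally) → 'P' (outer except ValueError) → 'N' (after the try/except). Output: JUPN

Answer: JUPN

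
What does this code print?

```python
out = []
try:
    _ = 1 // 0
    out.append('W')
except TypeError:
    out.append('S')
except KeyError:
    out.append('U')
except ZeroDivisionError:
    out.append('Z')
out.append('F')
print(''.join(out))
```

Execution trace: 'Z' (except ZeroDivisionError) → 'F' (after the try/except). Output: ZF

Answer: ZF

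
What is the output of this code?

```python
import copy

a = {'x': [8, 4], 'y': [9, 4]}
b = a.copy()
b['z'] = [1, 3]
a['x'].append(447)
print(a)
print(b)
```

Key concept: shallow copy of dict with mutable values.
Step by step:
`a = {'x': [8, 4], 'y': [9, 4]}` → a = {'x': [8, 4], 'y': [9, 4]}
`b = a.copy()` → b = {'x': [8, 4], 'y': [9, 4]}
`b['z'] = [1, 3]` → b = {'x': [8, 4], 'y': [9, 4], 'z': [1, 3]}
`a['x'].append(447)` → a = {'x': [8, 4, 447], 'y': [9, 4]}; b = {'x': [8, 4, 447], 'y': [9, 4], 'z': [1, 3]}
`print(a)` → prints {'x': [8, 4, 447], 'y': [9, 4]}
`print(b)` → prints {'x': [8, 4, 447], 'y': [9, 4], 'z': [1, 3]}

Answer:
{'x': [8, 4, 447], 'y': [9, 4]}
{'x': [8, 4, 447], 'y': [9, 4], 'z': [1, 3]}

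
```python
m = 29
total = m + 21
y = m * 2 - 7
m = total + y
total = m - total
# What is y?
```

Trace:
`m = 29` → m = 29
`total = m + 21` → total = 50
`y = m * 2 - 7` → y = 51
`m = total + y` → m = 101
`total = m - total` → total = 51
So y = 51

Answer: 51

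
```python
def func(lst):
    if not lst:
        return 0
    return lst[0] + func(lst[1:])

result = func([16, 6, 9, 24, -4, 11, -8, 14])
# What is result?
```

16 + 6 + 9 + 24 + (-4) + 11 + (-8) + 14 + 0 = 68

Answer: 68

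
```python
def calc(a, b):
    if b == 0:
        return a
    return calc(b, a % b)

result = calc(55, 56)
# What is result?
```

calc(55, 56) -> calc(56, 55) -> calc(55, 1) -> calc(1, 0) -> 1

Answer: 1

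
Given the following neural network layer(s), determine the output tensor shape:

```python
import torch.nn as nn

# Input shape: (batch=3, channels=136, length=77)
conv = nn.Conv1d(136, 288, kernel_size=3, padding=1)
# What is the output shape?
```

Input: (3, 136, 77) -> Output: (3, 288, 77)

Answer: (3, 288, 77)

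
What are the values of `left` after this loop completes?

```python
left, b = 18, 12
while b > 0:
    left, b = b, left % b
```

GCD of 18 and 12
`left` takes the values: 18 → 12 → 6

Answer: 6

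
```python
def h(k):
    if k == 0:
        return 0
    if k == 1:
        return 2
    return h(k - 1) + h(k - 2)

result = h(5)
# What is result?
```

Build up from base cases: h(0)=0, h(1)=2, h(2)=2, h(3)=4, h(4)=6, h(5)=10

Answer: 10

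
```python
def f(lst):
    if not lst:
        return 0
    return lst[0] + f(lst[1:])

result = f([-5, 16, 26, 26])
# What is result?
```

(-5) + 16 + 26 + 26 + 0 = 63

Answer: 63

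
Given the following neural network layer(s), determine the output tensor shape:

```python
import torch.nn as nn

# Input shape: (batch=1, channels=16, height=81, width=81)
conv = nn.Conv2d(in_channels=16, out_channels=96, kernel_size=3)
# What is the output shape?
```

Input: (1, 16, 81, 81) -> Output: (1, 96, 79, 79)

Answer: (1, 96, 79, 79)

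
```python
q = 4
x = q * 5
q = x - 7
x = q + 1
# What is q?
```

Trace:
`q = 4` → q = 4
`x = q * 5` → x = 20
`q = x - 7` → q = 13
`x = q + 1` → x = 14
So q = 13

Answer: 13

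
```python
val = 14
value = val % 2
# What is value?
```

Trace:
`val = 14` → val = 14
`value = val % 2` → value = 0
So value = 0

Answer: 0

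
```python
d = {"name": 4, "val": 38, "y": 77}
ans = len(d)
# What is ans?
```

Trace:
`d = {"name": 4, "val": 38, "y": 77}` → d = {'name': 4, 'val': 38, 'y': 77}
`ans = len(d)` → ans = 3
So ans = 3

Answer: 3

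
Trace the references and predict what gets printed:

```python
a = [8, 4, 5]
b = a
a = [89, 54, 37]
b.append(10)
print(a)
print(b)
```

Key concept: rebinding vs mutation: a is rebound to a new list, b still points at the original.
Step by step:
`a = [8, 4, 5]` → a = [8, 4, 5]
`b = a` → b = [8, 4, 5] (same object as a)
`a = [89, 54, 37]` → a = [89, 54, 37]
`b.append(10)` → b = [8, 4, 5, 10]
`print(a)` → prints [89, 54, 37]
`print(b)` → prints [8, 4, 5, 10]

Answer:
[89, 54, 37]
[8, 4, 5, 10]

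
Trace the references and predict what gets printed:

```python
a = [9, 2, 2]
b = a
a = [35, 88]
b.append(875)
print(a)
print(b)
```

Key concept: rebinding vs mutation: a is rebound to a new list, b still points at the original.
Step by step:
`a = [9, 2, 2]` → a = [9, 2, 2]
`b = a` → b = [9, 2, 2] (same object as a)
`a = [35, 88]` → a = [35, 88]
`b.append(875)` → b = [9, 2, 2, 875]
`print(a)` → prints [35, 88]
`print(b)` → prints [9, 2, 2, 875]

Answer:
[35, 88]
[9, 2, 2, 875]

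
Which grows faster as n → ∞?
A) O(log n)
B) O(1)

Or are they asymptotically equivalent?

O(log n) vs O(1): Higher order terms dominate.

Answer: A) O(log n) grows faster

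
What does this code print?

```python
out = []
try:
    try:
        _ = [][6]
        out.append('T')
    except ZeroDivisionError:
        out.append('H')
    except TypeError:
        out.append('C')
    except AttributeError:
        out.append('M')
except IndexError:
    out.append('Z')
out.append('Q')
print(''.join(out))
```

Execution trace: 'Z' (outer except IndexError) → 'Q' (after the try/except). Output: ZQ

Answer: ZQ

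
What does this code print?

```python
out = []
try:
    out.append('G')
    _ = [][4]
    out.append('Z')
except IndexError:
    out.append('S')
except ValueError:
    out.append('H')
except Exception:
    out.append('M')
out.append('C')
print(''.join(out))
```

Execution trace: 'G' (try body) → 'S' (except IndexError) → 'C' (after the try/except). Output: GSC

Answer: GSC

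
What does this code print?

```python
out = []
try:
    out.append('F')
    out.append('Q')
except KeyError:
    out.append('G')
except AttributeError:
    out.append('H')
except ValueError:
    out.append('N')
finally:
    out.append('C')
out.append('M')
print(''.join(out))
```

Execution trace: 'F' (try body) → 'Q' (try body, no exception) → 'C' (finally) → 'M' (after the try/except). Output: FQCM

Answer: FQCM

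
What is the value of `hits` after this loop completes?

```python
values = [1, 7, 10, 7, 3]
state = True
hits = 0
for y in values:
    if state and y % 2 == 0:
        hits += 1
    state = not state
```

Count even values at even positions
`hits` takes the values: 0 → 1

Answer: 1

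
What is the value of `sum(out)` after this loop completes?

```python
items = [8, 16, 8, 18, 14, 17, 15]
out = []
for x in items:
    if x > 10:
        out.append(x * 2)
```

Sum of doubled values > 10
`out` takes the values: [] → [32] → [32, 36] → [32, 36, 28] → [32, 36, 28, 34] → [32, 36, 28, 34, 30]
So `sum(out)` = 160

Answer: 160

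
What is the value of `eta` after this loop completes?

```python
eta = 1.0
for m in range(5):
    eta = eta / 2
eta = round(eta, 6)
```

Halving LR 5 times: 1 / 2^5
`eta` takes the values: 1.0 → 0.5 → 0.25 → 0.125 → 0.0625 → 0.03125

Answer: 0.03125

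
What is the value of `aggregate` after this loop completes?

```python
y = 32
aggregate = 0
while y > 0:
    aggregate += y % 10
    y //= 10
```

Sum digits of 32
`aggregate` takes the values: 0 → 2 → 5

Answer: 5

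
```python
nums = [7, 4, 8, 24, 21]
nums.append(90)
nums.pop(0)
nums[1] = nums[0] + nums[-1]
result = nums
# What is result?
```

Trace:
`nums = [7, 4, 8, 24, 21]` → nums = [7, 4, 8, 24, 21]
`nums.append(90)` → nums = [7, 4, 8, 24, 21, 90]
`nums.pop(0)` → nums = [4, 8, 24, 21, 90]
`nums[1] = nums[0] + nums[-1]` → nums = [4, 94, 24, 21, 90]
`result = nums` → result = [4, 94, 24, 21, 90]
So result = [4, 94, 24, 21, 90]

Answer: [4, 94, 24, 21, 90]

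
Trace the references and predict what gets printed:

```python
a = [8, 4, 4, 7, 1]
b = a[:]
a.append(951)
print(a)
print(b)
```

Key concept: slice [:] creates copy.
Step by step:
`a = [8, 4, 4, 7, 1]` → a = [8, 4, 4, 7, 1]
`b = a[:]` → b = [8, 4, 4, 7, 1]
`a.append(951)` → a = [8, 4, 4, 7, 1, 951]
`print(a)` → prints [8, 4, 4, 7, 1, 951]
`print(b)` → prints [8, 4, 4, 7, 1]

Answer:
[8, 4, 4, 7, 1, 951]
[8, 4, 4, 7, 1]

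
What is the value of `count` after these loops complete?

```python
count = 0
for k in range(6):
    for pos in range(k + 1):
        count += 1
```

Triangle: 1 + 2 + ... + 6
`count` takes the values: 0 → 1 → 2 → 3 → 4 → 5 → 6 → 7 → 8 → 9 → 10 → 11 → 12 → 13 → 14 → 15 → 16 → 17 → 18 → 19 → 20 → 21

Answer: 21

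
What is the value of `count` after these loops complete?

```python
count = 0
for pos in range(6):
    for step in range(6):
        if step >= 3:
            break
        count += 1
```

Inner breaks at 3, outer runs 6 times
`count` takes the values: 0 → 1 → 2 → 3 → 4 → 5 → 6 → 7 → 8 → 9 → 10 → 11 → 12 → 13 → 14 → 15 → 16 → 17 → 18

Answer: 18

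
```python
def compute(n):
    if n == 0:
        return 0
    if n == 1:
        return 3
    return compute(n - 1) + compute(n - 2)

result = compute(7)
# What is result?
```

Build up from base cases: compute(0)=0, compute(1)=3, compute(2)=3, compute(3)=6, compute(4)=9, compute(5)=15, compute(6)=24, ..., compute(7)=39

Answer: 39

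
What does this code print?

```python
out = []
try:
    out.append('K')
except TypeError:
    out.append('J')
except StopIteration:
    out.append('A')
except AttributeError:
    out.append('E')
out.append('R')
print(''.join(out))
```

Execution trace: 'K' (try body, no exception) → 'R' (after the try/except). Output: KR

Answer: KR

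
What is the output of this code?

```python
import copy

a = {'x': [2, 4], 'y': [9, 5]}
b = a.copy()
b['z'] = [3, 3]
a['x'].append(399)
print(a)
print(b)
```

Key concept: shallow copy of dict with mutable values.
Step by step:
`a = {'x': [2, 4], 'y': [9, 5]}` → a = {'x': [2, 4], 'y': [9, 5]}
`b = a.copy()` → b = {'x': [2, 4], 'y': [9, 5]}
`b['z'] = [3, 3]` → b = {'x': [2, 4], 'y': [9, 5], 'z': [3, 3]}
`a['x'].append(399)` → a = {'x': [2, 4, 399], 'y': [9, 5]}; b = {'x': [2, 4, 399], 'y': [9, 5], 'z': [3, 3]}
`print(a)` → prints {'x': [2, 4, 399], 'y': [9, 5]}
`print(b)` → prints {'x': [2, 4, 399], 'y': [9, 5], 'z': [3, 3]}

Answer:
{'x': [2, 4, 399], 'y': [9, 5]}
{'x': [2, 4, 399], 'y': [9, 5], 'z': [3, 3]}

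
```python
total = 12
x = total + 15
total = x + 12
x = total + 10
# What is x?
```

Trace:
`total = 12` → total = 12
`x = total + 15` → x = 27
`total = x + 12` → total = 39
`x = total + 10` → x = 49
So x = 49

Answer: 49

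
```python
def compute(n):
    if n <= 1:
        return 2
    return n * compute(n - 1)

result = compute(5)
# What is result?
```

compute(5) = 5 * 4 * 3 * 2 * 2 = 240

Answer: 240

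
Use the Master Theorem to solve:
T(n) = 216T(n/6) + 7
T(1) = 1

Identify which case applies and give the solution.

a=216, b=6, f(n)=7. log_6(216) = 3. Since c=0 < 3, Case 1 applies: T(n) = Θ(n^log_b(a)) = O(n^3).

Answer: O(n^3) - Case 1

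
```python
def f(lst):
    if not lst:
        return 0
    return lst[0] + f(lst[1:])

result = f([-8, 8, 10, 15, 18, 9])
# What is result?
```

(-8) + 8 + 10 + 15 + 18 + 9 + 0 = 52

Answer: 52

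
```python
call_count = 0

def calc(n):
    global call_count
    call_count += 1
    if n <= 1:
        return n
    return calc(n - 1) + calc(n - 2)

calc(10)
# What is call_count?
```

Calls(n) = 1 + Calls(n-1) + Calls(n-2); Calls(0)=Calls(1)=1. For n=10 this gives 177.

Answer: 177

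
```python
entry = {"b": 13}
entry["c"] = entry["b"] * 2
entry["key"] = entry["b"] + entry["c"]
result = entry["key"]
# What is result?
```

Trace:
`entry = {"b": 13}` → entry = {'b': 13}
`entry["c"] = entry["b"] * 2` → entry = {'b': 13, 'c': 26}
`entry["key"] = entry["b"] + entry["c"]` → entry = {'b': 13, 'c': 26, 'key': 39}
`result = entry["key"]` → result = 39
So result = 39

Answer: 39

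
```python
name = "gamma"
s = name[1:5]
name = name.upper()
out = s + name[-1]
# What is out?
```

Trace:
`name = "gamma"` → name = 'gamma'
`s = name[1:5]` → s = 'amma'
`name = name.upper()` → name = 'GAMMA'
`out = s + name[-1]` → out = 'ammaA'
So out = 'ammaA'

Answer: 'ammaA'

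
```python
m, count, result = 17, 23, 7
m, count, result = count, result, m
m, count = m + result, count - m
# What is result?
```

Trace:
`m, count, result = 17, 23, 7` → m = 17; count = 23; result = 7
`m, count, result = count, result, m` → m = 23; count = 7; result = 17
`m, count = m + result, count - m` → m = 40; count = -16
So result = 17

Answer: 17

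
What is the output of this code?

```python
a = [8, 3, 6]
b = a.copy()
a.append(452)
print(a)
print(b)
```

Key concept: list.copy() creates independent copy.
Step by step:
`a = [8, 3, 6]` → a = [8, 3, 6]
`b = a.copy()` → b = [8, 3, 6]
`a.append(452)` → a = [8, 3, 6, 452]
`print(a)` → prints [8, 3, 6, 452]
`print(b)` → prints [8, 3, 6]

Answer:
[8, 3, 6, 452]
[8, 3, 6]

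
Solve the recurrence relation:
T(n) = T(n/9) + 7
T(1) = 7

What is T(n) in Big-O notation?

Each step divides n by 9 and adds 7. After log_9(n) steps we reach T(1)=7. So T(n) = 7·log_9(n) + 7 = O(log n).

Answer: O(log n)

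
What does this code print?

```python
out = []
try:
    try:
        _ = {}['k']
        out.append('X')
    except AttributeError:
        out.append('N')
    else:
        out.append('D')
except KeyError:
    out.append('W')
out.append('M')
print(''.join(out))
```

Execution trace: 'W' (outer except KeyError) → 'M' (after the try/except). Output: WM

Answer: WM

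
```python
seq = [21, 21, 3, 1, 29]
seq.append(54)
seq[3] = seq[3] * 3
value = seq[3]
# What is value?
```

Trace:
`seq = [21, 21, 3, 1, 29]` → seq = [21, 21, 3, 1, 29]
`seq.append(54)` → seq = [21, 21, 3, 1, 29, 54]
`seq[3] = seq[3] * 3` → seq = [21, 21, 3, 3, 29, 54]
`value = seq[3]` → value = 3
So value = 3

Answer: 3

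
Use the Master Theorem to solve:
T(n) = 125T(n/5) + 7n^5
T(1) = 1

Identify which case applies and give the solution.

a=125, b=5, f(n)=7n^5. log_5(125) = 3. Since c=5 > 3 and the regularity condition holds (125(n/5)^5 = (125/5^5)n^5 with 125/5^5 < 1), Case 3 applies: T(n) = Θ(f(n)) = O(n^5).

Answer: O(n^5) - Case 3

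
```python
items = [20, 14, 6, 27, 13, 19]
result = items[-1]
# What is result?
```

Trace:
`items = [20, 14, 6, 27, 13, 19]` → items = [20, 14, 6, 27, 13, 19]
`result = items[-1]` → result = 19
So result = 19

Answer: 19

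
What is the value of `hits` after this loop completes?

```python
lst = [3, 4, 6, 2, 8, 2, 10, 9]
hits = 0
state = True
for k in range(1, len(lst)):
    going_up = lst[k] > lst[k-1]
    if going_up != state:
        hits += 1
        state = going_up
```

Count direction changes in [3, 4, 6, 2, 8, 2, 10, 9]
`hits` takes the values: 0 → 1 → 2 → 3 → 4 → 5

Answer: 5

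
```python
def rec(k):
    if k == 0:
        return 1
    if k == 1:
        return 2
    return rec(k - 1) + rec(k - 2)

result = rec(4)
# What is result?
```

Build up from base cases: rec(0)=1, rec(1)=2, rec(2)=3, rec(3)=5, rec(4)=8

Answer: 8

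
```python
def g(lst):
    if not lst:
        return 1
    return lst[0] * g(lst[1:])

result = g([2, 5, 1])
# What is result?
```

Product over [2, 5, 1] = 2 * 5 * 1 = 10

Answer: 10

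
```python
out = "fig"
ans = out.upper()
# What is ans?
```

Trace:
`out = "fig"` → out = 'fig'
`ans = out.upper()` → ans = 'FIG'
So ans = 'FIG'

Answer: 'FIG'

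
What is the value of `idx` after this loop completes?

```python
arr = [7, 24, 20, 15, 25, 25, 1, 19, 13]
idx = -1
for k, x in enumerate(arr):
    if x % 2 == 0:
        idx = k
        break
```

First even number index in [7, 24, 20, 15, 25, 25, 1, 19, 13]
`idx` takes the values: -1 → 1

Answer: 1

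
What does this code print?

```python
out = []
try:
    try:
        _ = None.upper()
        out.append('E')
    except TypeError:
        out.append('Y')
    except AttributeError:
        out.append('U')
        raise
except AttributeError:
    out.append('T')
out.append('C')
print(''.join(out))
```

Execution trace: 'U' (inner except AttributeError) → 'T' (outer except AttributeError) → 'C' (after the try/except). Output: UTC

Answer: UTC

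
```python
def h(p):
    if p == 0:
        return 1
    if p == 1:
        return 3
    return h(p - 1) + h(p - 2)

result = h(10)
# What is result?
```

Build up from base cases: h(0)=1, h(1)=3, h(2)=4, h(3)=7, h(4)=11, h(5)=18, h(6)=29, ..., h(10)=199

Answer: 199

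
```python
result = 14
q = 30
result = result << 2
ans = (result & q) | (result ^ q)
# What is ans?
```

Trace:
`result = 14` → result = 14
`q = 30` → q = 30
`result = result << 2` → result = 56
`ans = (result & q) | (result ^ q)` → ans = 62
So ans = 62

Answer: 62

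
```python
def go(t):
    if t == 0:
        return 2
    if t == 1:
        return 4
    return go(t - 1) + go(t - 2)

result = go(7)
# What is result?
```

Build up from base cases: go(0)=2, go(1)=4, go(2)=6, go(3)=10, go(4)=16, go(5)=26, go(6)=42, ..., go(7)=68

Answer: 68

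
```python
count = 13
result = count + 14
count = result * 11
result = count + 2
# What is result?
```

Trace:
`count = 13` → count = 13
`result = count + 14` → result = 27
`count = result * 11` → count = 297
`result = count + 2` → result = 299
So result = 299

Answer: 299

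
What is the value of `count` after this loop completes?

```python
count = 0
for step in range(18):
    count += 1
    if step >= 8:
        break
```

Loop breaks when step reaches 8, count is 9
`count` takes the values: 0 → 1 → 2 → 3 → 4 → 5 → 6 → 7 → 8 → 9

Answer: 9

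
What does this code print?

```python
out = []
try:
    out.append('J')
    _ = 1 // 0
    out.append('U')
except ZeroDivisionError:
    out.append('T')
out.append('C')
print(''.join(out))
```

Execution trace: 'J' (try body) → 'T' (except ZeroDivisionError) → 'C' (after the try/except). Output: JTC

Answer: JTC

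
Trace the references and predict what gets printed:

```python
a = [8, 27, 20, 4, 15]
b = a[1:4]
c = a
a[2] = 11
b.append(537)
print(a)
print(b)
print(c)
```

Key concept: slice vs alias.
Step by step:
`a = [8, 27, 20, 4, 15]` → a = [8, 27, 20, 4, 15]
`b = a[1:4]` → b = [27, 20, 4]
`c = a` → c = [8, 27, 20, 4, 15] (same object as a)
`a[2] = 11` → a = [8, 27, 11, 4, 15] (same object as c); c = [8, 27, 11, 4, 15] (same object as a)
`b.append(537)` → b = [27, 20, 4, 537]
`print(a)` → prints [8, 27, 11, 4, 15]
`print(b)` → prints [27, 20, 4, 537]
`print(c)` → prints [8, 27, 11, 4, 15]

Answer:
[8, 27, 11, 4, 15]
[27, 20, 4, 537]
[8, 27, 11, 4, 15]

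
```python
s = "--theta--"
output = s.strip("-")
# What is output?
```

Trace:
`s = "--theta--"` → s = '--theta--'
`output = s.strip("-")` → output = 'theta'
So output = 'theta'

Answer: 'theta'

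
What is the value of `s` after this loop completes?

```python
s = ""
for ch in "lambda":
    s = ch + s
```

Reverse 'lambda'
`s` takes the values: "" → "l" → "al" → "mal" → "bmal" → "dbmal" → "adbmal"

Answer: "adbmal"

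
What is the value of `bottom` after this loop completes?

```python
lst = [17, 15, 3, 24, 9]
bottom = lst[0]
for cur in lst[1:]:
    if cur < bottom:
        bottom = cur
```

Minimum of [17, 15, 3, 24, 9]
`bottom` takes the values: 17 → 15 → 3

Answer: 3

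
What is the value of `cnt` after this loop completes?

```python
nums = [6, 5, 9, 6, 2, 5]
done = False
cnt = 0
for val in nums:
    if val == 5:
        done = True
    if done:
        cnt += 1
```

Count elements after first 5 in [6, 5, 9, 6, 2, 5]
`cnt` takes the values: 0 → 1 → 2 → 3 → 4 → 5

Answer: 5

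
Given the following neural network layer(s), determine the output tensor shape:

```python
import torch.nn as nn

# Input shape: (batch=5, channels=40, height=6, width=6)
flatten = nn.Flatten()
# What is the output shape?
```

Input: (5, 40, 6, 6) -> Output: (5, 1440)

Answer: (5, 1440)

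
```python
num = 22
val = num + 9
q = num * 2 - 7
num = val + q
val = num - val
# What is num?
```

Trace:
`num = 22` → num = 22
`val = num + 9` → val = 31
`q = num * 2 - 7` → q = 37
`num = val + q` → num = 68
`val = num - val` → val = 37
So num = 68

Answer: 68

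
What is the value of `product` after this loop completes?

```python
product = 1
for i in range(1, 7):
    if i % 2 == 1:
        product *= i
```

Product of odd numbers 1 to 6
`product` takes the values: 1 → 3 → 15

Answer: 15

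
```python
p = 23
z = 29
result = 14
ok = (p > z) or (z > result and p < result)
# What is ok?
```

Trace:
`p = 23` → p = 23
`z = 29` → z = 29
`result = 14` → result = 14
`ok = (p > z) or (z > result and p < result)` → ok = False
So ok = False

Answer: False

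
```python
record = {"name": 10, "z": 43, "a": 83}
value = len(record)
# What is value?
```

Trace:
`record = {"name": 10, "z": 43, "a": 83}` → record = {'name': 10, 'z': 43, 'a': 83}
`value = len(record)` → value = 3
So value = 3

Answer: 3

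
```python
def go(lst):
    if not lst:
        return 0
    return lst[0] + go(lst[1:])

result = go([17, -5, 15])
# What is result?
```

17 + (-5) + 15 + 0 = 27

Answer: 27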